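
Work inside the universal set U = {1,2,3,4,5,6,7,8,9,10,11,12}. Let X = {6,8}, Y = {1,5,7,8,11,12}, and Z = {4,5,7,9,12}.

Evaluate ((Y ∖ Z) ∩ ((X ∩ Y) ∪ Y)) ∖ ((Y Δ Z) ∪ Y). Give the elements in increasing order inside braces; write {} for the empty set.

{}

Y ∖ Z = {1,8,11}
X ∩ Y = {8}
(X ∩ Y) ∪ Y = {1,5,7,8,11,12}
(Y ∖ Z) ∩ ((X ∩ Y) ∪ Y) = {1,8,11}
Y Δ Z = {1,4,8,9,11}
(Y Δ Z) ∪ Y = {1,4,5,7,8,9,11,12}
((Y ∖ Z) ∩ ((X ∩ Y) ∪ Y)) ∖ ((Y Δ Z) ∪ Y) = {}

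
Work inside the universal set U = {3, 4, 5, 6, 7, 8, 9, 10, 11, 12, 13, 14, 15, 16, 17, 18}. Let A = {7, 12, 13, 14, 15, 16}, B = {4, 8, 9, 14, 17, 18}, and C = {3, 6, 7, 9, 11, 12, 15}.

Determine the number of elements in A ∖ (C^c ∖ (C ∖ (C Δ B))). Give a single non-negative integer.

C^c = {4, 5, 8, 10, 13, 14, 16, 17, 18}
C Δ B = {3, 4, 6, 7, 8, 11, 12, 14, 15, 17, 18}
C ∖ (C Δ B) = {9}
C^c ∖ (C ∖ (C Δ B)) = {4, 5, 8, 10, 13, 14, 16, 17, 18}
A ∖ (C^c ∖ (C ∖ (C Δ B))) = {7, 12, 15}
|A ∖ (C^c ∖ (C ∖ (C Δ B)))| = 3

3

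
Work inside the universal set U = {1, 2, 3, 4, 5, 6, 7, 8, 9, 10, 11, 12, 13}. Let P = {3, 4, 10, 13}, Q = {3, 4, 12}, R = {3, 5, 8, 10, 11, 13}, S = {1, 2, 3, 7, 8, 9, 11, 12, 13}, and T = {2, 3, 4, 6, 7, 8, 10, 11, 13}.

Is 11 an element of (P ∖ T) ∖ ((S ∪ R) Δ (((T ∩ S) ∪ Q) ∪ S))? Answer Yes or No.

11 ∉ P and 11 ∈ T, so 11 ∉ P ∖ T
11 ∈ S and 11 ∈ R, so 11 ∈ S ∪ R
11 ∈ T and 11 ∈ S, so 11 ∈ T ∩ S
11 ∈ (T ∩ S) and 11 ∉ Q, so 11 ∈ (T ∩ S) ∪ Q
11 ∈ ((T ∩ S) ∪ Q) and 11 ∈ S, so 11 ∈ ((T ∩ S) ∪ Q) ∪ S
11 ∈ (S ∪ R) and 11 ∈ (((T ∩ S) ∪ Q) ∪ S), so 11 ∉ (S ∪ R) Δ (((T ∩ S) ∪ Q) ∪ S)
11 ∉ (P ∖ T) and 11 ∉ ((S ∪ R) Δ (((T ∩ S) ∪ Q) ∪ S)), so 11 ∉ (P ∖ T) ∖ ((S ∪ R) Δ (((T ∩ S) ∪ Q) ∪ S))

No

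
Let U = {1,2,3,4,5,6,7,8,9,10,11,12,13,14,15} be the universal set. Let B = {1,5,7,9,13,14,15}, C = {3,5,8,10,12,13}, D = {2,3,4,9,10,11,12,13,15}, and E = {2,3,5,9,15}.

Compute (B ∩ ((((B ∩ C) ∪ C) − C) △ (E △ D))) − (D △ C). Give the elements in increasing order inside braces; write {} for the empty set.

{13}

B ∩ C = {5,13}
(B ∩ C) ∪ C = {3,5,8,10,12,13}
((B ∩ C) ∪ C) − C = {}
E △ D = {4,5,10,11,12,13}
(((B ∩ C) ∪ C) − C) △ (E △ D) = {4,5,10,11,12,13}
B ∩ ((((B ∩ C) ∪ C) − C) △ (E △ D)) = {5,13}
D △ C = {2,4,5,8,9,11,15}
(B ∩ ((((B ∩ C) ∪ C) − C) △ (E △ D))) − (D △ C) = {13}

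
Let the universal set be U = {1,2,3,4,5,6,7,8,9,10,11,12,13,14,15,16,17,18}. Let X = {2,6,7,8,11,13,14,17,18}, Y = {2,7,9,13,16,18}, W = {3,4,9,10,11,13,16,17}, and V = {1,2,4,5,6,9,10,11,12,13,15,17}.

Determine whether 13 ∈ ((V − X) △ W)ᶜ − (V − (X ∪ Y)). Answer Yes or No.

13 ∈ V and 13 ∈ X, so 13 ∉ V − X
13 ∉ (V − X) and 13 ∈ W, so 13 ∈ (V − X) △ W
13 ∉ ((V − X) △ W)ᶜ since 13 ∈ ((V − X) △ W)
13 ∈ X and 13 ∈ Y, so 13 ∈ X ∪ Y
13 ∈ V and 13 ∈ (X ∪ Y), so 13 ∉ V − (X ∪ Y)
13 ∉ ((V − X) △ W)ᶜ and 13 ∉ (V − (X ∪ Y)), so 13 ∉ ((V − X) △ W)ᶜ − (V − (X ∪ Y))

No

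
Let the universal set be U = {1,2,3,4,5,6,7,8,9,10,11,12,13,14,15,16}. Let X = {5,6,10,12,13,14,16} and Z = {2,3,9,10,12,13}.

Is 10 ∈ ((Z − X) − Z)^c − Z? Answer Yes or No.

No

10 ∈ Z and 10 ∈ X, so 10 ∉ Z − X
10 ∉ (Z − X) and 10 ∈ Z, so 10 ∉ (Z − X) − Z
10 ∈ ((Z − X) − Z)^c since 10 ∉ ((Z − X) − Z)
10 ∈ ((Z − X) − Z)^c and 10 ∈ Z, so 10 ∉ ((Z − X) − Z)^c − Z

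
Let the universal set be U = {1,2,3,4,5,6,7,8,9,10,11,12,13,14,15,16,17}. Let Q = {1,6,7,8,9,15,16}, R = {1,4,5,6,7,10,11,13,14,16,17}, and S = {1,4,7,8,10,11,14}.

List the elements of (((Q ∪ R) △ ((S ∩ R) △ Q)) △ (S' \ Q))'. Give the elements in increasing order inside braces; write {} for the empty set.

Q ∪ R = {1,4,5,6,7,8,9,10,11,13,14,15,16,17}
S ∩ R = {1,4,7,10,11,14}
(S ∩ R) △ Q = {4,6,8,9,10,11,14,15,16}
(Q ∪ R) △ ((S ∩ R) △ Q) = {1,5,7,13,17}
S' = {2,3,5,6,9,12,13,15,16,17}
S' \ Q = {2,3,5,12,13,17}
((Q ∪ R) △ ((S ∩ R) △ Q)) △ (S' \ Q) = {1,2,3,7,12}
(((Q ∪ R) △ ((S ∩ R) △ Q)) △ (S' \ Q))' = {4,5,6,8,9,10,11,13,14,15,16,17}

{4,5,6,8,9,10,11,13,14,15,16,17}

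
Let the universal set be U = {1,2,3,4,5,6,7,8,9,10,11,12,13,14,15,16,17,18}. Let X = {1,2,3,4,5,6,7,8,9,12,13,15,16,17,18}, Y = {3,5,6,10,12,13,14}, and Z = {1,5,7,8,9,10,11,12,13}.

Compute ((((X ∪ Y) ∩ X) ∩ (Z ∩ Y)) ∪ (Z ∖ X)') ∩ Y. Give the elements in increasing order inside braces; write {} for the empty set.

X ∪ Y = {1,2,3,4,5,6,7,8,9,10,12,13,14,15,16,17,18}
(X ∪ Y) ∩ X = {1,2,3,4,5,6,7,8,9,12,13,15,16,17,18}
Z ∩ Y = {5,10,12,13}
((X ∪ Y) ∩ X) ∩ (Z ∩ Y) = {5,12,13}
Z ∖ X = {10,11}
(Z ∖ X)' = {1,2,3,4,5,6,7,8,9,12,13,14,15,16,17,18}
(((X ∪ Y) ∩ X) ∩ (Z ∩ Y)) ∪ (Z ∖ X)' = {1,2,3,4,5,6,7,8,9,12,13,14,15,16,17,18}
((((X ∪ Y) ∩ X) ∩ (Z ∩ Y)) ∪ (Z ∖ X)') ∩ Y = {3,5,6,12,13,14}

{3,5,6,12,13,14}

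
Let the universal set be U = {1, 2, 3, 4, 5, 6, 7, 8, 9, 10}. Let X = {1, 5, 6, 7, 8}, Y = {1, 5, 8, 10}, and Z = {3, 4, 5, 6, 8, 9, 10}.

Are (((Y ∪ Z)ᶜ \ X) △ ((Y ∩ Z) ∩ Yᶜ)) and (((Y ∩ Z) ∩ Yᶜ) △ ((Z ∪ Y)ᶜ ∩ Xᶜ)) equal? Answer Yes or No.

Y ∪ Z = {1, 3, 4, 5, 6, 8, 9, 10}
(Y ∪ Z)ᶜ = {2, 7}
(Y ∪ Z)ᶜ \ X = {2}
Y ∩ Z = {5, 8, 10}
Yᶜ = {2, 3, 4, 6, 7, 9}
(Y ∩ Z) ∩ Yᶜ = {}
((Y ∪ Z)ᶜ \ X) △ ((Y ∩ Z) ∩ Yᶜ) = {2}
Z ∪ Y = {1, 3, 4, 5, 6, 8, 9, 10}
(Z ∪ Y)ᶜ = {2, 7}
Xᶜ = {2, 3, 4, 9, 10}
(Z ∪ Y)ᶜ ∩ Xᶜ = {2}
((Y ∩ Z) ∩ Yᶜ) △ ((Z ∪ Y)ᶜ ∩ Xᶜ) = {2}
Both equal {2}, so ((Y ∪ Z)ᶜ \ X) △ ((Y ∩ Z) ∩ Yᶜ) = ((Y ∩ Z) ∩ Yᶜ) △ ((Z ∪ Y)ᶜ ∩ Xᶜ).

Yes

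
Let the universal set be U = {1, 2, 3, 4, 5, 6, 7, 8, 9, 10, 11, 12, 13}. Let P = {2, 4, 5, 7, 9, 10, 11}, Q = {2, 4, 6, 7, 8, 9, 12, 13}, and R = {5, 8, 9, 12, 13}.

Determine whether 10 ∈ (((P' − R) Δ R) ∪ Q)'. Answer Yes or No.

Yes

10 ∈ P, so 10 ∉ P'
10 ∉ P' and 10 ∉ R, so 10 ∉ P' − R
10 ∉ (P' − R) and 10 ∉ R, so 10 ∉ (P' − R) Δ R
10 ∉ ((P' − R) Δ R) and 10 ∉ Q, so 10 ∉ ((P' − R) Δ R) ∪ Q
10 ∈ (((P' − R) Δ R) ∪ Q)' since 10 ∉ (((P' − R) Δ R) ∪ Q)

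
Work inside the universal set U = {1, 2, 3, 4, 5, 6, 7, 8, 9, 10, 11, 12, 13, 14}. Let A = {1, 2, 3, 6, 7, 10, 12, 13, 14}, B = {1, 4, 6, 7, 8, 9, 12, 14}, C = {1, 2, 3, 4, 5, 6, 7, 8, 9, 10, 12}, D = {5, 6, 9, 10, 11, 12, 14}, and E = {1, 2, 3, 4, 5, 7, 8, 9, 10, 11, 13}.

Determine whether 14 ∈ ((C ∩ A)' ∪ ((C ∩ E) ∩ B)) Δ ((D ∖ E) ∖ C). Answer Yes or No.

14 ∉ C and 14 ∈ A, so 14 ∉ C ∩ A
14 ∈ (C ∩ A)' since 14 ∉ (C ∩ A)
14 ∉ C and 14 ∉ E, so 14 ∉ C ∩ E
14 ∉ (C ∩ E) and 14 ∈ B, so 14 ∉ (C ∩ E) ∩ B
14 ∈ (C ∩ A)' and 14 ∉ ((C ∩ E) ∩ B), so 14 ∈ (C ∩ A)' ∪ ((C ∩ E) ∩ B)
14 ∈ D and 14 ∉ E, so 14 ∈ D ∖ E
14 ∈ (D ∖ E) and 14 ∉ C, so 14 ∈ (D ∖ E) ∖ C
14 ∈ ((C ∩ A)' ∪ ((C ∩ E) ∩ B)) and 14 ∈ ((D ∖ E) ∖ C), so 14 ∉ ((C ∩ A)' ∪ ((C ∩ E) ∩ B)) Δ ((D ∖ E) ∖ C)

No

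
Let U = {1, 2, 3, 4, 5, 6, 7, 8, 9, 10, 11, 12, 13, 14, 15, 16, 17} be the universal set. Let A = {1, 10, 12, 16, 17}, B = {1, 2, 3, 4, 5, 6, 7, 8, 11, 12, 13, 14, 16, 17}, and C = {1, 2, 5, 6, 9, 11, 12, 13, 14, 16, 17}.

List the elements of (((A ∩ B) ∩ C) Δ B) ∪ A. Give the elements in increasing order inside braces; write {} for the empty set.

A ∩ B = {1, 12, 16, 17}
(A ∩ B) ∩ C = {1, 12, 16, 17}
((A ∩ B) ∩ C) Δ B = {2, 3, 4, 5, 6, 7, 8, 11, 13, 14}
(((A ∩ B) ∩ C) Δ B) ∪ A = {1, 2, 3, 4, 5, 6, 7, 8, 10, 11, 12, 13, 14, 16, 17}

{1, 2, 3, 4, 5, 6, 7, 8, 10, 11, 12, 13, 14, 16, 17}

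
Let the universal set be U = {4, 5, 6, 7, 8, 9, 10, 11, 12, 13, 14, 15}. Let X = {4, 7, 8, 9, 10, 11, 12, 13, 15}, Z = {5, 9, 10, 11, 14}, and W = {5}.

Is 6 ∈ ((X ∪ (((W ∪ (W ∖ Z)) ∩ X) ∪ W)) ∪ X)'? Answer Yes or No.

Yes

6 ∉ W and 6 ∉ Z, so 6 ∉ W ∖ Z
6 ∉ W and 6 ∉ (W ∖ Z), so 6 ∉ W ∪ (W ∖ Z)
6 ∉ (W ∪ (W ∖ Z)) and 6 ∉ X, so 6 ∉ (W ∪ (W ∖ Z)) ∩ X
6 ∉ ((W ∪ (W ∖ Z)) ∩ X) and 6 ∉ W, so 6 ∉ ((W ∪ (W ∖ Z)) ∩ X) ∪ W
6 ∉ X and 6 ∉ (((W ∪ (W ∖ Z)) ∩ X) ∪ W), so 6 ∉ X ∪ (((W ∪ (W ∖ Z)) ∩ X) ∪ W)
6 ∉ (X ∪ (((W ∪ (W ∖ Z)) ∩ X) ∪ W)) and 6 ∉ X, so 6 ∉ (X ∪ (((W ∪ (W ∖ Z)) ∩ X) ∪ W)) ∪ X
6 ∈ ((X ∪ (((W ∪ (W ∖ Z)) ∩ X) ∪ W)) ∪ X)' since 6 ∉ ((X ∪ (((W ∪ (W ∖ Z)) ∩ X) ∪ W)) ∪ X)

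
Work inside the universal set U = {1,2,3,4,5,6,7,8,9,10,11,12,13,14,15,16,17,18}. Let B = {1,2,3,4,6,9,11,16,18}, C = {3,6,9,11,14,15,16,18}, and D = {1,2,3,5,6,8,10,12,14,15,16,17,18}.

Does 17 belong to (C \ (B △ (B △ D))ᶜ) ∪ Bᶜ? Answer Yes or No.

Yes

17 ∉ B and 17 ∈ D, so 17 ∈ B △ D
17 ∉ B and 17 ∈ (B △ D), so 17 ∈ B △ (B △ D)
17 ∉ (B △ (B △ D))ᶜ since 17 ∈ (B △ (B △ D))
17 ∉ C and 17 ∉ (B △ (B △ D))ᶜ, so 17 ∉ C \ (B △ (B △ D))ᶜ
17 ∉ B, so 17 ∈ Bᶜ
17 ∉ (C \ (B △ (B △ D))ᶜ) and 17 ∈ Bᶜ, so 17 ∈ (C \ (B △ (B △ D))ᶜ) ∪ Bᶜ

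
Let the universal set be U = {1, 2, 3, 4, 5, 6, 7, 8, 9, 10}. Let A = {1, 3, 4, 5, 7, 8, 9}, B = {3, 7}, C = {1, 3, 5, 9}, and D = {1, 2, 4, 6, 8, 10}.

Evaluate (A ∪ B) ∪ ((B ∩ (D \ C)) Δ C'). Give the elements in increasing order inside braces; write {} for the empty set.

A ∪ B = {1, 3, 4, 5, 7, 8, 9}
D \ C = {2, 4, 6, 8, 10}
B ∩ (D \ C) = {}
C' = {2, 4, 6, 7, 8, 10}
(B ∩ (D \ C)) Δ C' = {2, 4, 6, 7, 8, 10}
(A ∪ B) ∪ ((B ∩ (D \ C)) Δ C') = {1, 2, 3, 4, 5, 6, 7, 8, 9, 10}

{1, 2, 3, 4, 5, 6, 7, 8, 9, 10}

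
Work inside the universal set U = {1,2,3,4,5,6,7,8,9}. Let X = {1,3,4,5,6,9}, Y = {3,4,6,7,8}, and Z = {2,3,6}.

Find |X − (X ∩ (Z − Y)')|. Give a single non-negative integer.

Z − Y = {2}
(Z − Y)' = {1,3,4,5,6,7,8,9}
X ∩ (Z − Y)' = {1,3,4,5,6,9}
X − (X ∩ (Z − Y)') = {}
|X − (X ∩ (Z − Y)')| = 0

0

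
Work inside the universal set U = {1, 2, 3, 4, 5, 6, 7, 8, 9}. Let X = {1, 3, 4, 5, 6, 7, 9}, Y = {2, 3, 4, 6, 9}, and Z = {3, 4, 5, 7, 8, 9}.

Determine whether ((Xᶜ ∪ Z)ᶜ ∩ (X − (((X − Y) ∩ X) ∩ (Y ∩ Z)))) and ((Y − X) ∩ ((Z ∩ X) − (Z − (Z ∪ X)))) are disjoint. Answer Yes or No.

Xᶜ = {2, 8}
Xᶜ ∪ Z = {2, 3, 4, 5, 7, 8, 9}
(Xᶜ ∪ Z)ᶜ = {1, 6}
X − Y = {1, 5, 7}
(X − Y) ∩ X = {1, 5, 7}
Y ∩ Z = {3, 4, 9}
((X − Y) ∩ X) ∩ (Y ∩ Z) = {}
X − (((X − Y) ∩ X) ∩ (Y ∩ Z)) = {1, 3, 4, 5, 6, 7, 9}
(Xᶜ ∪ Z)ᶜ ∩ (X − (((X − Y) ∩ X) ∩ (Y ∩ Z))) = {1, 6}
Y − X = {2}
Z ∩ X = {3, 4, 5, 7, 9}
Z ∪ X = {1, 3, 4, 5, 6, 7, 8, 9}
Z − (Z ∪ X) = {}
(Z ∩ X) − (Z − (Z ∪ X)) = {3, 4, 5, 7, 9}
(Y − X) ∩ ((Z ∩ X) − (Z − (Z ∪ X))) = {}
{1, 6} and {} share no elements.

Yes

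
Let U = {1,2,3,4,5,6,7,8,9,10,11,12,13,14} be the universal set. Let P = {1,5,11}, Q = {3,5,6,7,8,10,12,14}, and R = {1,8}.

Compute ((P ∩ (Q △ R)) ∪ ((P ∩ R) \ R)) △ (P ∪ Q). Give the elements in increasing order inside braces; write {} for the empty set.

Q △ R = {1,3,5,6,7,10,12,14}
P ∩ (Q △ R) = {1,5}
P ∩ R = {1}
(P ∩ R) \ R = {}
(P ∩ (Q △ R)) ∪ ((P ∩ R) \ R) = {1,5}
P ∪ Q = {1,3,5,6,7,8,10,11,12,14}
((P ∩ (Q △ R)) ∪ ((P ∩ R) \ R)) △ (P ∪ Q) = {3,6,7,8,10,11,12,14}

{3,6,7,8,10,11,12,14}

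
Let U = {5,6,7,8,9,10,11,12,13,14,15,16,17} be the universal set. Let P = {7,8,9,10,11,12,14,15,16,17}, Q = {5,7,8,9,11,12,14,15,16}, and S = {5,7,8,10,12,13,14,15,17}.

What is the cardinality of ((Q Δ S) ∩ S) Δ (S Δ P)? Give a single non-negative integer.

Q Δ S = {9,10,11,13,16,17}
(Q Δ S) ∩ S = {10,13,17}
S Δ P = {5,9,11,13,16}
((Q Δ S) ∩ S) Δ (S Δ P) = {5,9,10,11,16,17}
|((Q Δ S) ∩ S) Δ (S Δ P)| = 6

6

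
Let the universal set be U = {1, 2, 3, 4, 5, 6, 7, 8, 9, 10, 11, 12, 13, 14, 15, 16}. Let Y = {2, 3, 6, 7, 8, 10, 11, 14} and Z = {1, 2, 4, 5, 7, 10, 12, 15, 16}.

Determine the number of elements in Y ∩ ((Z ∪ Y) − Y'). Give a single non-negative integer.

8

Z ∪ Y = {1, 2, 3, 4, 5, 6, 7, 8, 10, 11, 12, 14, 15, 16}
Y' = {1, 4, 5, 9, 12, 13, 15, 16}
(Z ∪ Y) − Y' = {2, 3, 6, 7, 8, 10, 11, 14}
Y ∩ ((Z ∪ Y) − Y') = {2, 3, 6, 7, 8, 10, 11, 14}
|Y ∩ ((Z ∪ Y) − Y')| = 8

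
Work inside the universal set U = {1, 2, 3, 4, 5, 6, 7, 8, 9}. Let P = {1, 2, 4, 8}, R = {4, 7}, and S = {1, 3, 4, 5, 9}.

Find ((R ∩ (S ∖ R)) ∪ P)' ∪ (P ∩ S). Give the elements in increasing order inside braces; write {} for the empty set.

S ∖ R = {1, 3, 5, 9}
R ∩ (S ∖ R) = {}
(R ∩ (S ∖ R)) ∪ P = {1, 2, 4, 8}
((R ∩ (S ∖ R)) ∪ P)' = {3, 5, 6, 7, 9}
P ∩ S = {1, 4}
((R ∩ (S ∖ R)) ∪ P)' ∪ (P ∩ S) = {1, 3, 4, 5, 6, 7, 9}

{1, 3, 4, 5, 6, 7, 9}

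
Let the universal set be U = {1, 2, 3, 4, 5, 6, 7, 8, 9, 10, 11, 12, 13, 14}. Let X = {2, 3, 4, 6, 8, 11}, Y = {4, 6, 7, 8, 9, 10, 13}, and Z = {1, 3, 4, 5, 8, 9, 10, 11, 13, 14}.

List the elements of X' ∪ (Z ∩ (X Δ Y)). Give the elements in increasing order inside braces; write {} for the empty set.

{1, 3, 5, 7, 9, 10, 11, 12, 13, 14}

X' = {1, 5, 7, 9, 10, 12, 13, 14}
X Δ Y = {2, 3, 7, 9, 10, 11, 13}
Z ∩ (X Δ Y) = {3, 9, 10, 11, 13}
X' ∪ (Z ∩ (X Δ Y)) = {1, 3, 5, 7, 9, 10, 11, 12, 13, 14}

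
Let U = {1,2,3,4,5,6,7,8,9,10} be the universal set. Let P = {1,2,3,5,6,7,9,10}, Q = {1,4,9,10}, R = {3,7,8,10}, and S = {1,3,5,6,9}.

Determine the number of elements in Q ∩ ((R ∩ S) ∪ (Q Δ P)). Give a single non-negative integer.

R ∩ S = {3}
Q Δ P = {2,3,4,5,6,7}
(R ∩ S) ∪ (Q Δ P) = {2,3,4,5,6,7}
Q ∩ ((R ∩ S) ∪ (Q Δ P)) = {4}
|Q ∩ ((R ∩ S) ∪ (Q Δ P))| = 1

1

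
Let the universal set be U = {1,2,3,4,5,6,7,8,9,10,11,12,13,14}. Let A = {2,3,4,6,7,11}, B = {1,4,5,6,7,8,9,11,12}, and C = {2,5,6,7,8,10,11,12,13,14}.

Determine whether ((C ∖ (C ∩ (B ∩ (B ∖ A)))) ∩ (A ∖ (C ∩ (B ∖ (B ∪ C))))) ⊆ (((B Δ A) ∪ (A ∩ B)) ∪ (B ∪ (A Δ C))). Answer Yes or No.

B ∖ A = {1,5,8,9,12}
B ∩ (B ∖ A) = {1,5,8,9,12}
C ∩ (B ∩ (B ∖ A)) = {5,8,12}
C ∖ (C ∩ (B ∩ (B ∖ A))) = {2,6,7,10,11,13,14}
B ∪ C = {1,2,4,5,6,7,8,9,10,11,12,13,14}
B ∖ (B ∪ C) = {}
C ∩ (B ∖ (B ∪ C)) = {}
A ∖ (C ∩ (B ∖ (B ∪ C))) = {2,3,4,6,7,11}
(C ∖ (C ∩ (B ∩ (B ∖ A)))) ∩ (A ∖ (C ∩ (B ∖ (B ∪ C)))) = {2,6,7,11}
B Δ A = {1,2,3,5,8,9,12}
A ∩ B = {4,6,7,11}
(B Δ A) ∪ (A ∩ B) = {1,2,3,4,5,6,7,8,9,11,12}
A Δ C = {3,4,5,8,10,12,13,14}
B ∪ (A Δ C) = {1,3,4,5,6,7,8,9,10,11,12,13,14}
((B Δ A) ∪ (A ∩ B)) ∪ (B ∪ (A Δ C)) = {1,2,3,4,5,6,7,8,9,10,11,12,13,14}
Every element of {2,6,7,11} is in {1,2,3,4,5,6,7,8,9,10,11,12,13,14}, so (C ∖ (C ∩ (B ∩ (B ∖ A)))) ∩ (A ∖ (C ∩ (B ∖ (B ∪ C)))) ⊆ ((B Δ A) ∪ (A ∩ B)) ∪ (B ∪ (A Δ C)).

Yes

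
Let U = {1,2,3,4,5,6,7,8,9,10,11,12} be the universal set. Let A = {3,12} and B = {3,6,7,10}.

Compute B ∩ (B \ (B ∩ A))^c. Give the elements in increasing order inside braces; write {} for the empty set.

B ∩ A = {3}
B \ (B ∩ A) = {6,7,10}
(B \ (B ∩ A))^c = {1,2,3,4,5,8,9,11,12}
B ∩ (B \ (B ∩ A))^c = {3}

{3}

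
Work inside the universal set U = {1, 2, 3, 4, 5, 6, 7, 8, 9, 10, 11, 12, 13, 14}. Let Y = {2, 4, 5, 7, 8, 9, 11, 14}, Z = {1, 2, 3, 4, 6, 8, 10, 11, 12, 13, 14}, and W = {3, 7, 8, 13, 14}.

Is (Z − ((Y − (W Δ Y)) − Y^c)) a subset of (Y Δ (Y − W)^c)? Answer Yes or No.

W Δ Y = {2, 3, 4, 5, 9, 11, 13}
Y − (W Δ Y) = {7, 8, 14}
Y^c = {1, 3, 6, 10, 12, 13}
(Y − (W Δ Y)) − Y^c = {7, 8, 14}
Z − ((Y − (W Δ Y)) − Y^c) = {1, 2, 3, 4, 6, 10, 11, 12, 13}
Y − W = {2, 4, 5, 9, 11}
(Y − W)^c = {1, 3, 6, 7, 8, 10, 12, 13, 14}
Y Δ (Y − W)^c = {1, 2, 3, 4, 5, 6, 9, 10, 11, 12, 13}
Every element of {1, 2, 3, 4, 6, 10, 11, 12, 13} is in {1, 2, 3, 4, 5, 6, 9, 10, 11, 12, 13}, so Z − ((Y − (W Δ Y)) − Y^c) ⊆ Y Δ (Y − W)^c.

Yes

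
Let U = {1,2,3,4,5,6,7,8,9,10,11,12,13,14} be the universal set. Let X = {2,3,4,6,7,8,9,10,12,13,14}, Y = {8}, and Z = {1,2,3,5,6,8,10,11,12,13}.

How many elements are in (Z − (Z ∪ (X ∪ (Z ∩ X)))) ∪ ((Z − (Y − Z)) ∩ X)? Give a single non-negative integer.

7

Z ∩ X = {2,3,6,8,10,12,13}
X ∪ (Z ∩ X) = {2,3,4,6,7,8,9,10,12,13,14}
Z ∪ (X ∪ (Z ∩ X)) = {1,2,3,4,5,6,7,8,9,10,11,12,13,14}
Z − (Z ∪ (X ∪ (Z ∩ X))) = {}
Y − Z = {}
Z − (Y − Z) = {1,2,3,5,6,8,10,11,12,13}
(Z − (Y − Z)) ∩ X = {2,3,6,8,10,12,13}
(Z − (Z ∪ (X ∪ (Z ∩ X)))) ∪ ((Z − (Y − Z)) ∩ X) = {2,3,6,8,10,12,13}
|(Z − (Z ∪ (X ∪ (Z ∩ X)))) ∪ ((Z − (Y − Z)) ∩ X)| = 7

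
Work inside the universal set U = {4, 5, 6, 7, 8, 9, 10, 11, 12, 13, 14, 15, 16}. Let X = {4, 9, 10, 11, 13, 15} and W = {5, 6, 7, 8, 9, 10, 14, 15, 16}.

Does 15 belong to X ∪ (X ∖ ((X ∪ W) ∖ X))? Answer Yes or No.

Yes

15 ∈ X and 15 ∈ W, so 15 ∈ X ∪ W
15 ∈ (X ∪ W) and 15 ∈ X, so 15 ∉ (X ∪ W) ∖ X
15 ∈ X and 15 ∉ ((X ∪ W) ∖ X), so 15 ∈ X ∖ ((X ∪ W) ∖ X)
15 ∈ X and 15 ∈ (X ∖ ((X ∪ W) ∖ X)), so 15 ∈ X ∪ (X ∖ ((X ∪ W) ∖ X))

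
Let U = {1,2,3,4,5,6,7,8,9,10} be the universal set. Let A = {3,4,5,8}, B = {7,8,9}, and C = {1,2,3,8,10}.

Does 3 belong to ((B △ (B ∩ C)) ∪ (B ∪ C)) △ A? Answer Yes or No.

No

3 ∉ B and 3 ∈ C, so 3 ∉ B ∩ C
3 ∉ B and 3 ∉ (B ∩ C), so 3 ∉ B △ (B ∩ C)
3 ∉ B and 3 ∈ C, so 3 ∈ B ∪ C
3 ∉ (B △ (B ∩ C)) and 3 ∈ (B ∪ C), so 3 ∈ (B △ (B ∩ C)) ∪ (B ∪ C)
3 ∈ ((B △ (B ∩ C)) ∪ (B ∪ C)) and 3 ∈ A, so 3 ∉ ((B △ (B ∩ C)) ∪ (B ∪ C)) △ A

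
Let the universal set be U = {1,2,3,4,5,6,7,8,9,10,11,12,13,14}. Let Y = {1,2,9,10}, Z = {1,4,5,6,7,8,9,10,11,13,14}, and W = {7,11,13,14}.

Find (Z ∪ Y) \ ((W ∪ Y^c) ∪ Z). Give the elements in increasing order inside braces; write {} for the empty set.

{2}

Z ∪ Y = {1,2,4,5,6,7,8,9,10,11,13,14}
Y^c = {3,4,5,6,7,8,11,12,13,14}
W ∪ Y^c = {3,4,5,6,7,8,11,12,13,14}
(W ∪ Y^c) ∪ Z = {1,3,4,5,6,7,8,9,10,11,12,13,14}
(Z ∪ Y) \ ((W ∪ Y^c) ∪ Z) = {2}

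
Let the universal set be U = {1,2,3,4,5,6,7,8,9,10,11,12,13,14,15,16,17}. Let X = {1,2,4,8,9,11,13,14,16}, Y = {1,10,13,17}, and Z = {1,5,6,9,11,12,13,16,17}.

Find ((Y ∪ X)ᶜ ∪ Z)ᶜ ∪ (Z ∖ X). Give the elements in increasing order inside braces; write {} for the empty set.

{2,4,5,6,8,10,12,14,17}

Y ∪ X = {1,2,4,8,9,10,11,13,14,16,17}
(Y ∪ X)ᶜ = {3,5,6,7,12,15}
(Y ∪ X)ᶜ ∪ Z = {1,3,5,6,7,9,11,12,13,15,16,17}
((Y ∪ X)ᶜ ∪ Z)ᶜ = {2,4,8,10,14}
Z ∖ X = {5,6,12,17}
((Y ∪ X)ᶜ ∪ Z)ᶜ ∪ (Z ∖ X) = {2,4,5,6,8,10,12,14,17}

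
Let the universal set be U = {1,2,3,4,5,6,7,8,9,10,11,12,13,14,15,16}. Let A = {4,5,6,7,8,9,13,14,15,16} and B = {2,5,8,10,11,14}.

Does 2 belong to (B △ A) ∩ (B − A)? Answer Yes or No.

2 ∈ B and 2 ∉ A, so 2 ∈ B △ A
2 ∈ B and 2 ∉ A, so 2 ∈ B − A
2 ∈ (B △ A) and 2 ∈ (B − A), so 2 ∈ (B △ A) ∩ (B − A)

Yes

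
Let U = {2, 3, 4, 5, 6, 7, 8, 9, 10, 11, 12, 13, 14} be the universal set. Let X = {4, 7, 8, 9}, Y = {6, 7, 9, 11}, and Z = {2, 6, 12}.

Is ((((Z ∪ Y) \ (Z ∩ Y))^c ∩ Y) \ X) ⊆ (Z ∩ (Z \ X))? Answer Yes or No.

Z ∪ Y = {2, 6, 7, 9, 11, 12}
Z ∩ Y = {6}
(Z ∪ Y) \ (Z ∩ Y) = {2, 7, 9, 11, 12}
((Z ∪ Y) \ (Z ∩ Y))^c = {3, 4, 5, 6, 8, 10, 13, 14}
((Z ∪ Y) \ (Z ∩ Y))^c ∩ Y = {6}
(((Z ∪ Y) \ (Z ∩ Y))^c ∩ Y) \ X = {6}
Z \ X = {2, 6, 12}
Z ∩ (Z \ X) = {2, 6, 12}
Every element of {6} is in {2, 6, 12}, so (((Z ∪ Y) \ (Z ∩ Y))^c ∩ Y) \ X ⊆ Z ∩ (Z \ X).

Yes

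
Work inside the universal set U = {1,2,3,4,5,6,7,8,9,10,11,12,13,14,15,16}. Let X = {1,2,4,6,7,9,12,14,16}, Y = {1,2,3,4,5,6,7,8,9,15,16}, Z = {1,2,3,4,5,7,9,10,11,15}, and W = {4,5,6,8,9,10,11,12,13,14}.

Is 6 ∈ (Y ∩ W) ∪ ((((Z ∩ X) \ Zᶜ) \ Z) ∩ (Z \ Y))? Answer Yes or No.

Yes

6 ∈ Y and 6 ∈ W, so 6 ∈ Y ∩ W
6 ∉ Z and 6 ∈ X, so 6 ∉ Z ∩ X
6 ∉ Z, so 6 ∈ Zᶜ
6 ∉ (Z ∩ X) and 6 ∈ Zᶜ, so 6 ∉ (Z ∩ X) \ Zᶜ
6 ∉ ((Z ∩ X) \ Zᶜ) and 6 ∉ Z, so 6 ∉ ((Z ∩ X) \ Zᶜ) \ Z
6 ∉ Z and 6 ∈ Y, so 6 ∉ Z \ Y
6 ∉ (((Z ∩ X) \ Zᶜ) \ Z) and 6 ∉ (Z \ Y), so 6 ∉ (((Z ∩ X) \ Zᶜ) \ Z) ∩ (Z \ Y)
6 ∈ (Y ∩ W) and 6 ∉ ((((Z ∩ X) \ Zᶜ) \ Z) ∩ (Z \ Y)), so 6 ∈ (Y ∩ W) ∪ ((((Z ∩ X) \ Zᶜ) \ Z) ∩ (Z \ Y))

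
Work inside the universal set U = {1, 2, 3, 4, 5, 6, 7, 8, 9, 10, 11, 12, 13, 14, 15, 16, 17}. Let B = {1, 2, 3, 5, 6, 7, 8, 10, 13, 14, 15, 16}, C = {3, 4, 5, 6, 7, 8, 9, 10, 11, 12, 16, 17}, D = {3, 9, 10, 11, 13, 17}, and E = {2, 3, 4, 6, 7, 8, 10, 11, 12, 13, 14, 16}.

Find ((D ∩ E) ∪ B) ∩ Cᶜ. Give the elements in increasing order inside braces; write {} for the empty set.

{1, 2, 13, 14, 15}

D ∩ E = {3, 10, 11, 13}
(D ∩ E) ∪ B = {1, 2, 3, 5, 6, 7, 8, 10, 11, 13, 14, 15, 16}
Cᶜ = {1, 2, 13, 14, 15}
((D ∩ E) ∪ B) ∩ Cᶜ = {1, 2, 13, 14, 15}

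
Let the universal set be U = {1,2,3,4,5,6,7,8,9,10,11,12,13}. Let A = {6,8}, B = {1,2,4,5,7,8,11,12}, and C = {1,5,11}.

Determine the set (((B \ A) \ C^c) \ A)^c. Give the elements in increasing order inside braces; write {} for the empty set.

B \ A = {1,2,4,5,7,11,12}
C^c = {2,3,4,6,7,8,9,10,12,13}
(B \ A) \ C^c = {1,5,11}
((B \ A) \ C^c) \ A = {1,5,11}
(((B \ A) \ C^c) \ A)^c = {2,3,4,6,7,8,9,10,12,13}

{2,3,4,6,7,8,9,10,12,13}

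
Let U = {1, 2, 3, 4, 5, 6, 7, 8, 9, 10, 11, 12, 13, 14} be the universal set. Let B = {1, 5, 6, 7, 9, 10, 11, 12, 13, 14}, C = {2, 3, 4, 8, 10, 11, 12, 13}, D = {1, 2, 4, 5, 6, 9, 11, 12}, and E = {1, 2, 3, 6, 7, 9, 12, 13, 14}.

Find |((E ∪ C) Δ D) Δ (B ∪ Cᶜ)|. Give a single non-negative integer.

7

E ∪ C = {1, 2, 3, 4, 6, 7, 8, 9, 10, 11, 12, 13, 14}
(E ∪ C) Δ D = {3, 5, 7, 8, 10, 13, 14}
Cᶜ = {1, 5, 6, 7, 9, 14}
B ∪ Cᶜ = {1, 5, 6, 7, 9, 10, 11, 12, 13, 14}
((E ∪ C) Δ D) Δ (B ∪ Cᶜ) = {1, 3, 6, 8, 9, 11, 12}
|((E ∪ C) Δ D) Δ (B ∪ Cᶜ)| = 7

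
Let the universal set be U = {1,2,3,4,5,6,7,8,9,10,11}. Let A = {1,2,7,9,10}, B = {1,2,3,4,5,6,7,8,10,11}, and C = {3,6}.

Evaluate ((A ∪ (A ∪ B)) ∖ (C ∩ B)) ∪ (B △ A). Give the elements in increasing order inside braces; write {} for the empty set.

A ∪ B = {1,2,3,4,5,6,7,8,9,10,11}
A ∪ (A ∪ B) = {1,2,3,4,5,6,7,8,9,10,11}
C ∩ B = {3,6}
(A ∪ (A ∪ B)) ∖ (C ∩ B) = {1,2,4,5,7,8,9,10,11}
B △ A = {3,4,5,6,8,9,11}
((A ∪ (A ∪ B)) ∖ (C ∩ B)) ∪ (B △ A) = {1,2,3,4,5,6,7,8,9,10,11}

{1,2,3,4,5,6,7,8,9,10,11}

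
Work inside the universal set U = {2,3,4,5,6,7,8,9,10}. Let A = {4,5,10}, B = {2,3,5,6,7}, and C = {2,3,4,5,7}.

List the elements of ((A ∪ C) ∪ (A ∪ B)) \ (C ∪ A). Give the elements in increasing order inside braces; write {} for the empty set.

A ∪ C = {2,3,4,5,7,10}
A ∪ B = {2,3,4,5,6,7,10}
(A ∪ C) ∪ (A ∪ B) = {2,3,4,5,6,7,10}
C ∪ A = {2,3,4,5,7,10}
((A ∪ C) ∪ (A ∪ B)) \ (C ∪ A) = {6}

{6}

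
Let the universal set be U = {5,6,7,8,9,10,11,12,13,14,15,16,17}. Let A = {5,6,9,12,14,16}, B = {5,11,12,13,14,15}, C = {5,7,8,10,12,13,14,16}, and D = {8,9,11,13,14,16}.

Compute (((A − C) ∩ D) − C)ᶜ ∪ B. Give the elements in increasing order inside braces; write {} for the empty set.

{5,6,7,8,10,11,12,13,14,15,16,17}

A − C = {6,9}
(A − C) ∩ D = {9}
((A − C) ∩ D) − C = {9}
(((A − C) ∩ D) − C)ᶜ = {5,6,7,8,10,11,12,13,14,15,16,17}
(((A − C) ∩ D) − C)ᶜ ∪ B = {5,6,7,8,10,11,12,13,14,15,16,17}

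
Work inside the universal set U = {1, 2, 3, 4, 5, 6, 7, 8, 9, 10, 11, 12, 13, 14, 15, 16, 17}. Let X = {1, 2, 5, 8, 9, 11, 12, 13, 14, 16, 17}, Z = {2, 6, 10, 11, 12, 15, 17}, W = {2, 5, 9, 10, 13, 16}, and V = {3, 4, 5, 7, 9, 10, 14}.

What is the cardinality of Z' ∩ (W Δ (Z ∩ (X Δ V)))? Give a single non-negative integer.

4

Z' = {1, 3, 4, 5, 7, 8, 9, 13, 14, 16}
X Δ V = {1, 2, 3, 4, 7, 8, 10, 11, 12, 13, 16, 17}
Z ∩ (X Δ V) = {2, 10, 11, 12, 17}
W Δ (Z ∩ (X Δ V)) = {5, 9, 11, 12, 13, 16, 17}
Z' ∩ (W Δ (Z ∩ (X Δ V))) = {5, 9, 13, 16}
|Z' ∩ (W Δ (Z ∩ (X Δ V)))| = 4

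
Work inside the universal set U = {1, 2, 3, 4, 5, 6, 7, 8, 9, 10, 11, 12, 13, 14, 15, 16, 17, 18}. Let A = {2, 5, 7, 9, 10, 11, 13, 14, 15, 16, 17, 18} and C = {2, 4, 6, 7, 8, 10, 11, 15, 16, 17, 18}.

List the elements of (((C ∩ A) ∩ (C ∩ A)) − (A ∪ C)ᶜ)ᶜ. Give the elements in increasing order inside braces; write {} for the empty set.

C ∩ A = {2, 7, 10, 11, 15, 16, 17, 18}
(C ∩ A) ∩ (C ∩ A) = {2, 7, 10, 11, 15, 16, 17, 18}
A ∪ C = {2, 4, 5, 6, 7, 8, 9, 10, 11, 13, 14, 15, 16, 17, 18}
(A ∪ C)ᶜ = {1, 3, 12}
((C ∩ A) ∩ (C ∩ A)) − (A ∪ C)ᶜ = {2, 7, 10, 11, 15, 16, 17, 18}
(((C ∩ A) ∩ (C ∩ A)) − (A ∪ C)ᶜ)ᶜ = {1, 3, 4, 5, 6, 8, 9, 12, 13, 14}

{1, 3, 4, 5, 6, 8, 9, 12, 13, 14}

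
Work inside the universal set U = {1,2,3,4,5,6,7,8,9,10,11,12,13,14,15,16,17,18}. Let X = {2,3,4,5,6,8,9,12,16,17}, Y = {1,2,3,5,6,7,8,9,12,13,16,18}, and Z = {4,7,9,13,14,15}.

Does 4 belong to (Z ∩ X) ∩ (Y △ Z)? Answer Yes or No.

Yes

4 ∈ Z and 4 ∈ X, so 4 ∈ Z ∩ X
4 ∉ Y and 4 ∈ Z, so 4 ∈ Y △ Z
4 ∈ (Z ∩ X) and 4 ∈ (Y △ Z), so 4 ∈ (Z ∩ X) ∩ (Y △ Z)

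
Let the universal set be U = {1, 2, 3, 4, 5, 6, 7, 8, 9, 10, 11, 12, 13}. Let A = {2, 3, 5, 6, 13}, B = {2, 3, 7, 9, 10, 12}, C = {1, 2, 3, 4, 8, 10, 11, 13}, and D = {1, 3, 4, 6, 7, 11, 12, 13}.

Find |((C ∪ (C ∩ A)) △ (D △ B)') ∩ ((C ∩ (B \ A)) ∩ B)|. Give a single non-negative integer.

C ∩ A = {2, 3, 13}
C ∪ (C ∩ A) = {1, 2, 3, 4, 8, 10, 11, 13}
D △ B = {1, 2, 4, 6, 9, 10, 11, 13}
(D △ B)' = {3, 5, 7, 8, 12}
(C ∪ (C ∩ A)) △ (D △ B)' = {1, 2, 4, 5, 7, 10, 11, 12, 13}
B \ A = {7, 9, 10, 12}
C ∩ (B \ A) = {10}
(C ∩ (B \ A)) ∩ B = {10}
((C ∪ (C ∩ A)) △ (D △ B)') ∩ ((C ∩ (B \ A)) ∩ B) = {10}
|((C ∪ (C ∩ A)) △ (D △ B)') ∩ ((C ∩ (B \ A)) ∩ B)| = 1

1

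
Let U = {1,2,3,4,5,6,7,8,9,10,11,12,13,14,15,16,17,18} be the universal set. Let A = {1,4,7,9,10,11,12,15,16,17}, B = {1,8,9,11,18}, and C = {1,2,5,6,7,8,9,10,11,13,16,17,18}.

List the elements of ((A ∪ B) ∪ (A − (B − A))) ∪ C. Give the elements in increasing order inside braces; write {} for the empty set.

A ∪ B = {1,4,7,8,9,10,11,12,15,16,17,18}
B − A = {8,18}
A − (B − A) = {1,4,7,9,10,11,12,15,16,17}
(A ∪ B) ∪ (A − (B − A)) = {1,4,7,8,9,10,11,12,15,16,17,18}
((A ∪ B) ∪ (A − (B − A))) ∪ C = {1,2,4,5,6,7,8,9,10,11,12,13,15,16,17,18}

{1,2,4,5,6,7,8,9,10,11,12,13,15,16,17,18}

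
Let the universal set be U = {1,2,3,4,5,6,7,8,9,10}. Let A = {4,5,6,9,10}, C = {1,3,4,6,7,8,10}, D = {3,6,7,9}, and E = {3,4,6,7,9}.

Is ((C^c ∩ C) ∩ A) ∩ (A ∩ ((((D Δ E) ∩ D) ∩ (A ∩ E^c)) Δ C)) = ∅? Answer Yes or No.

Yes

C^c = {2,5,9}
C^c ∩ C = {}
(C^c ∩ C) ∩ A = {}
D Δ E = {4}
(D Δ E) ∩ D = {}
E^c = {1,2,5,8,10}
A ∩ E^c = {5,10}
((D Δ E) ∩ D) ∩ (A ∩ E^c) = {}
(((D Δ E) ∩ D) ∩ (A ∩ E^c)) Δ C = {1,3,4,6,7,8,10}
A ∩ ((((D Δ E) ∩ D) ∩ (A ∩ E^c)) Δ C) = {4,6,10}
{} and {4,6,10} share no elements.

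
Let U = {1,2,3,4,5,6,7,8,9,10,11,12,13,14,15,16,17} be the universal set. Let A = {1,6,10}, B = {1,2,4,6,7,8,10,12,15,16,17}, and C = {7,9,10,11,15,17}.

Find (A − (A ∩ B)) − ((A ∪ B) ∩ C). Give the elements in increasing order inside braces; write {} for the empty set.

{}

A ∩ B = {1,6,10}
A − (A ∩ B) = {}
A ∪ B = {1,2,4,6,7,8,10,12,15,16,17}
(A ∪ B) ∩ C = {7,10,15,17}
(A − (A ∩ B)) − ((A ∪ B) ∩ C) = {}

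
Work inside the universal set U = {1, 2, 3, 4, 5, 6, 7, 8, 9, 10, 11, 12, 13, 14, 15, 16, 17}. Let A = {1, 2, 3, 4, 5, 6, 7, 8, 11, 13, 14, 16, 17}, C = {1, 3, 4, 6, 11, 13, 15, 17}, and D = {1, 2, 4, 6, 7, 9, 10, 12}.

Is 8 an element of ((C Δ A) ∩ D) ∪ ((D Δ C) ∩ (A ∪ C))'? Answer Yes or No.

8 ∉ C and 8 ∈ A, so 8 ∈ C Δ A
8 ∈ (C Δ A) and 8 ∉ D, so 8 ∉ (C Δ A) ∩ D
8 ∉ D and 8 ∉ C, so 8 ∉ D Δ C
8 ∈ A and 8 ∉ C, so 8 ∈ A ∪ C
8 ∉ (D Δ C) and 8 ∈ (A ∪ C), so 8 ∉ (D Δ C) ∩ (A ∪ C)
8 ∈ ((D Δ C) ∩ (A ∪ C))' since 8 ∉ ((D Δ C) ∩ (A ∪ C))
8 ∉ ((C Δ A) ∩ D) and 8 ∈ ((D Δ C) ∩ (A ∪ C))', so 8 ∈ ((C Δ A) ∩ D) ∪ ((D Δ C) ∩ (A ∪ C))'

Yes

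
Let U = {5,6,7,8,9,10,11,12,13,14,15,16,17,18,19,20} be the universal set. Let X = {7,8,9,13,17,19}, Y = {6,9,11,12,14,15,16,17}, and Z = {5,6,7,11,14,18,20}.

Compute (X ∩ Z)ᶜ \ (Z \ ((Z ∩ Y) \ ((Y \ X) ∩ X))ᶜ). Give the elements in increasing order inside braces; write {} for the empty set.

{5,8,9,10,12,13,15,16,17,18,19,20}

X ∩ Z = {7}
(X ∩ Z)ᶜ = {5,6,8,9,10,11,12,13,14,15,16,17,18,19,20}
Z ∩ Y = {6,11,14}
Y \ X = {6,11,12,14,15,16}
(Y \ X) ∩ X = {}
(Z ∩ Y) \ ((Y \ X) ∩ X) = {6,11,14}
((Z ∩ Y) \ ((Y \ X) ∩ X))ᶜ = {5,7,8,9,10,12,13,15,16,17,18,19,20}
Z \ ((Z ∩ Y) \ ((Y \ X) ∩ X))ᶜ = {6,11,14}
(X ∩ Z)ᶜ \ (Z \ ((Z ∩ Y) \ ((Y \ X) ∩ X))ᶜ) = {5,8,9,10,12,13,15,16,17,18,19,20}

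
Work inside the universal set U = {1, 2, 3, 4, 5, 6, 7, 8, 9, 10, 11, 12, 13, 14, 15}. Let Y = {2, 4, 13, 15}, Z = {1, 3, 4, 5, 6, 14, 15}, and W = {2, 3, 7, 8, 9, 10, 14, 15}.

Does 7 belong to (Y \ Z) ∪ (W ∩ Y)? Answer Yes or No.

7 ∉ Y and 7 ∉ Z, so 7 ∉ Y \ Z
7 ∈ W and 7 ∉ Y, so 7 ∉ W ∩ Y
7 ∉ (Y \ Z) and 7 ∉ (W ∩ Y), so 7 ∉ (Y \ Z) ∪ (W ∩ Y)

No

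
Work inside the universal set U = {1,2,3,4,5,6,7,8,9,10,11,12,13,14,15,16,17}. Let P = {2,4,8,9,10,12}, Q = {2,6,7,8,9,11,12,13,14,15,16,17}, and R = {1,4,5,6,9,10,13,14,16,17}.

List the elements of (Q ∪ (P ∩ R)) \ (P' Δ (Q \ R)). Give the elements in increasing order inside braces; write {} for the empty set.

{4,7,9,10,11,15}

P ∩ R = {4,9,10}
Q ∪ (P ∩ R) = {2,4,6,7,8,9,10,11,12,13,14,15,16,17}
P' = {1,3,5,6,7,11,13,14,15,16,17}
Q \ R = {2,7,8,11,12,15}
P' Δ (Q \ R) = {1,2,3,5,6,8,12,13,14,16,17}
(Q ∪ (P ∩ R)) \ (P' Δ (Q \ R)) = {4,7,9,10,11,15}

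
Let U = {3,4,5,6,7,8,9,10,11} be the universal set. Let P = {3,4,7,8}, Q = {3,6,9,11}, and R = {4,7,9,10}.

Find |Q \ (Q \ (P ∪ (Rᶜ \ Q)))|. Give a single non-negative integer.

Rᶜ = {3,5,6,8,11}
Rᶜ \ Q = {5,8}
P ∪ (Rᶜ \ Q) = {3,4,5,7,8}
Q \ (P ∪ (Rᶜ \ Q)) = {6,9,11}
Q \ (Q \ (P ∪ (Rᶜ \ Q))) = {3}
|Q \ (Q \ (P ∪ (Rᶜ \ Q)))| = 1

1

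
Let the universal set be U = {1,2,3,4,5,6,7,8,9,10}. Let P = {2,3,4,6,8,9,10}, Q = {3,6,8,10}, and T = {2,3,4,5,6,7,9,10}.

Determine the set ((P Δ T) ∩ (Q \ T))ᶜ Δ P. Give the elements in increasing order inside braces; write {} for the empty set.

{1,5,7,8}

P Δ T = {5,7,8}
Q \ T = {8}
(P Δ T) ∩ (Q \ T) = {8}
((P Δ T) ∩ (Q \ T))ᶜ = {1,2,3,4,5,6,7,9,10}
((P Δ T) ∩ (Q \ T))ᶜ Δ P = {1,5,7,8}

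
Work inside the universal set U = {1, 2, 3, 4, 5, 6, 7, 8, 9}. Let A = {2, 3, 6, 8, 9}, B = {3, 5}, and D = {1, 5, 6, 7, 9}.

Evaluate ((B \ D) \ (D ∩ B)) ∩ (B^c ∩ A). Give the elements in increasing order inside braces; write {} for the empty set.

{}

B \ D = {3}
D ∩ B = {5}
(B \ D) \ (D ∩ B) = {3}
B^c = {1, 2, 4, 6, 7, 8, 9}
B^c ∩ A = {2, 6, 8, 9}
((B \ D) \ (D ∩ B)) ∩ (B^c ∩ A) = {}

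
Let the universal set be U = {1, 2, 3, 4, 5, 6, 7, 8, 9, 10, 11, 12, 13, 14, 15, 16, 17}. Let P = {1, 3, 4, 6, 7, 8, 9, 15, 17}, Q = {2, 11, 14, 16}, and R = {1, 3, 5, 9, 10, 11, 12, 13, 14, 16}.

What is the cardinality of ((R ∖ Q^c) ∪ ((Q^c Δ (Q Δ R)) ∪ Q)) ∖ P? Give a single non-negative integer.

4

Q^c = {1, 3, 4, 5, 6, 7, 8, 9, 10, 12, 13, 15, 17}
R ∖ Q^c = {11, 14, 16}
Q Δ R = {1, 2, 3, 5, 9, 10, 12, 13}
Q^c Δ (Q Δ R) = {2, 4, 6, 7, 8, 15, 17}
(Q^c Δ (Q Δ R)) ∪ Q = {2, 4, 6, 7, 8, 11, 14, 15, 16, 17}
(R ∖ Q^c) ∪ ((Q^c Δ (Q Δ R)) ∪ Q) = {2, 4, 6, 7, 8, 11, 14, 15, 16, 17}
((R ∖ Q^c) ∪ ((Q^c Δ (Q Δ R)) ∪ Q)) ∖ P = {2, 11, 14, 16}
|((R ∖ Q^c) ∪ ((Q^c Δ (Q Δ R)) ∪ Q)) ∖ P| = 4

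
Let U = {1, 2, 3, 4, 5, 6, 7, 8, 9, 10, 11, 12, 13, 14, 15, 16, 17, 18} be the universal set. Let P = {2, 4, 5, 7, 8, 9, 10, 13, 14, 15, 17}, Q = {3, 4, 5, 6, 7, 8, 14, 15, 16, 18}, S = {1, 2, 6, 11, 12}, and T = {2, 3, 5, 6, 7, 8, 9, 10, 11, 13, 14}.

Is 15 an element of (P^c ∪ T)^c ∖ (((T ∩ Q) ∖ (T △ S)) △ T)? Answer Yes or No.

Yes

15 ∈ P, so 15 ∉ P^c
15 ∉ P^c and 15 ∉ T, so 15 ∉ P^c ∪ T
15 ∈ (P^c ∪ T)^c since 15 ∉ (P^c ∪ T)
15 ∉ T and 15 ∈ Q, so 15 ∉ T ∩ Q
15 ∉ T and 15 ∉ S, so 15 ∉ T △ S
15 ∉ (T ∩ Q) and 15 ∉ (T △ S), so 15 ∉ (T ∩ Q) ∖ (T △ S)
15 ∉ ((T ∩ Q) ∖ (T △ S)) and 15 ∉ T, so 15 ∉ ((T ∩ Q) ∖ (T △ S)) △ T
15 ∈ (P^c ∪ T)^c and 15 ∉ (((T ∩ Q) ∖ (T △ S)) △ T), so 15 ∈ (P^c ∪ T)^c ∖ (((T ∩ Q) ∖ (T △ S)) △ T)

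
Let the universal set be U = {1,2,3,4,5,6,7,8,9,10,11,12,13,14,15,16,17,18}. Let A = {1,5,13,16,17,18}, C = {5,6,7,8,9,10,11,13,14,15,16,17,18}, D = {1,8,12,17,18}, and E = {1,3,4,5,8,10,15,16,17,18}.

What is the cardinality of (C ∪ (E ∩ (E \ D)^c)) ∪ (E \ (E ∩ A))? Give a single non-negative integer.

E \ D = {3,4,5,10,15,16}
(E \ D)^c = {1,2,6,7,8,9,11,12,13,14,17,18}
E ∩ (E \ D)^c = {1,8,17,18}
C ∪ (E ∩ (E \ D)^c) = {1,5,6,7,8,9,10,11,13,14,15,16,17,18}
E ∩ A = {1,5,16,17,18}
E \ (E ∩ A) = {3,4,8,10,15}
(C ∪ (E ∩ (E \ D)^c)) ∪ (E \ (E ∩ A)) = {1,3,4,5,6,7,8,9,10,11,13,14,15,16,17,18}
|(C ∪ (E ∩ (E \ D)^c)) ∪ (E \ (E ∩ A))| = 16

16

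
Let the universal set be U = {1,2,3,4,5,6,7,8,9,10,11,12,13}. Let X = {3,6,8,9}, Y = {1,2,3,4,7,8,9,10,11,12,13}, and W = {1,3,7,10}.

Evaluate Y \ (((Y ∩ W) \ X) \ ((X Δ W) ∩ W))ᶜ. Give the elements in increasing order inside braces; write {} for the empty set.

{}

Y ∩ W = {1,3,7,10}
(Y ∩ W) \ X = {1,7,10}
X Δ W = {1,6,7,8,9,10}
(X Δ W) ∩ W = {1,7,10}
((Y ∩ W) \ X) \ ((X Δ W) ∩ W) = {}
(((Y ∩ W) \ X) \ ((X Δ W) ∩ W))ᶜ = {1,2,3,4,5,6,7,8,9,10,11,12,13}
Y \ (((Y ∩ W) \ X) \ ((X Δ W) ∩ W))ᶜ = {}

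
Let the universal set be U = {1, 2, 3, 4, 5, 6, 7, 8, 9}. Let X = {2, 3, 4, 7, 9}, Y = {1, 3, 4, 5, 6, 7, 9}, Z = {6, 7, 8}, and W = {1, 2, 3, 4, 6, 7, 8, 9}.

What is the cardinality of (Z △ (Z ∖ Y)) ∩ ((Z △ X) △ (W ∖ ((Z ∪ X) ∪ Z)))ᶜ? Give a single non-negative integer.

1

Z ∖ Y = {8}
Z △ (Z ∖ Y) = {6, 7}
Z △ X = {2, 3, 4, 6, 8, 9}
Z ∪ X = {2, 3, 4, 6, 7, 8, 9}
(Z ∪ X) ∪ Z = {2, 3, 4, 6, 7, 8, 9}
W ∖ ((Z ∪ X) ∪ Z) = {1}
(Z △ X) △ (W ∖ ((Z ∪ X) ∪ Z)) = {1, 2, 3, 4, 6, 8, 9}
((Z △ X) △ (W ∖ ((Z ∪ X) ∪ Z)))ᶜ = {5, 7}
(Z △ (Z ∖ Y)) ∩ ((Z △ X) △ (W ∖ ((Z ∪ X) ∪ Z)))ᶜ = {7}
|(Z △ (Z ∖ Y)) ∩ ((Z △ X) △ (W ∖ ((Z ∪ X) ∪ Z)))ᶜ| = 1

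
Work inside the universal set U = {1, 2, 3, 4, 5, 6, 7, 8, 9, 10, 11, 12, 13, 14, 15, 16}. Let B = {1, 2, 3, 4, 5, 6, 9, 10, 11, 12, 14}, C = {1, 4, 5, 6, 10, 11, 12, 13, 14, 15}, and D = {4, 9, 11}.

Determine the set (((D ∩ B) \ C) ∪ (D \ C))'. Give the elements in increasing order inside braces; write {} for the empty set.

D ∩ B = {4, 9, 11}
(D ∩ B) \ C = {9}
D \ C = {9}
((D ∩ B) \ C) ∪ (D \ C) = {9}
(((D ∩ B) \ C) ∪ (D \ C))' = {1, 2, 3, 4, 5, 6, 7, 8, 10, 11, 12, 13, 14, 15, 16}

{1, 2, 3, 4, 5, 6, 7, 8, 10, 11, 12, 13, 14, 15, 16}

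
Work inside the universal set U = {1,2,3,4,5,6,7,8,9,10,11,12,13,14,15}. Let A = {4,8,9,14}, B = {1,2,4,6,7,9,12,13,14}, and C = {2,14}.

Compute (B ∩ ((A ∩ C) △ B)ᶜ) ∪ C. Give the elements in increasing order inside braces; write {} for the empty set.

{2,14}

A ∩ C = {14}
(A ∩ C) △ B = {1,2,4,6,7,9,12,13}
((A ∩ C) △ B)ᶜ = {3,5,8,10,11,14,15}
B ∩ ((A ∩ C) △ B)ᶜ = {14}
(B ∩ ((A ∩ C) △ B)ᶜ) ∪ C = {2,14}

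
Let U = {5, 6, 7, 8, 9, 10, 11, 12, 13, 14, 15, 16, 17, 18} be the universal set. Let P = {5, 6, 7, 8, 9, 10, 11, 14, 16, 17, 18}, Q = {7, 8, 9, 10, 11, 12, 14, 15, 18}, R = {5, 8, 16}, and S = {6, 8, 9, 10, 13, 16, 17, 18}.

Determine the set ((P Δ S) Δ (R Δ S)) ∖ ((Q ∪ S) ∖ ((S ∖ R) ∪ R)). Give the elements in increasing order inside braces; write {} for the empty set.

P Δ S = {5, 7, 11, 13, 14}
R Δ S = {5, 6, 9, 10, 13, 17, 18}
(P Δ S) Δ (R Δ S) = {6, 7, 9, 10, 11, 14, 17, 18}
Q ∪ S = {6, 7, 8, 9, 10, 11, 12, 13, 14, 15, 16, 17, 18}
S ∖ R = {6, 9, 10, 13, 17, 18}
(S ∖ R) ∪ R = {5, 6, 8, 9, 10, 13, 16, 17, 18}
(Q ∪ S) ∖ ((S ∖ R) ∪ R) = {7, 11, 12, 14, 15}
((P Δ S) Δ (R Δ S)) ∖ ((Q ∪ S) ∖ ((S ∖ R) ∪ R)) = {6, 9, 10, 17, 18}

{6, 9, 10, 17, 18}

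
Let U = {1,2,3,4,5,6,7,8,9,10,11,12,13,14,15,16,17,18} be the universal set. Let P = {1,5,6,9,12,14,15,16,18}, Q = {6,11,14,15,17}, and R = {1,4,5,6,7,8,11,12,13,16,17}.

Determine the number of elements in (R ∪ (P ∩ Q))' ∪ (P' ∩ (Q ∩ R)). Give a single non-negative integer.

P ∩ Q = {6,14,15}
R ∪ (P ∩ Q) = {1,4,5,6,7,8,11,12,13,14,15,16,17}
(R ∪ (P ∩ Q))' = {2,3,9,10,18}
P' = {2,3,4,7,8,10,11,13,17}
Q ∩ R = {6,11,17}
P' ∩ (Q ∩ R) = {11,17}
(R ∪ (P ∩ Q))' ∪ (P' ∩ (Q ∩ R)) = {2,3,9,10,11,17,18}
|(R ∪ (P ∩ Q))' ∪ (P' ∩ (Q ∩ R))| = 7

7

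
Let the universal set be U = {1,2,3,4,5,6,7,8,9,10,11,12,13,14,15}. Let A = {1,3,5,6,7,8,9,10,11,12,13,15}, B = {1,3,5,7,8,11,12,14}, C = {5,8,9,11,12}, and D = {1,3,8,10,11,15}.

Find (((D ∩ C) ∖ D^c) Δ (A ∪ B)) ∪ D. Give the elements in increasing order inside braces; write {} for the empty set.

D ∩ C = {8,11}
D^c = {2,4,5,6,7,9,12,13,14}
(D ∩ C) ∖ D^c = {8,11}
A ∪ B = {1,3,5,6,7,8,9,10,11,12,13,14,15}
((D ∩ C) ∖ D^c) Δ (A ∪ B) = {1,3,5,6,7,9,10,12,13,14,15}
(((D ∩ C) ∖ D^c) Δ (A ∪ B)) ∪ D = {1,3,5,6,7,8,9,10,11,12,13,14,15}

{1,3,5,6,7,8,9,10,11,12,13,14,15}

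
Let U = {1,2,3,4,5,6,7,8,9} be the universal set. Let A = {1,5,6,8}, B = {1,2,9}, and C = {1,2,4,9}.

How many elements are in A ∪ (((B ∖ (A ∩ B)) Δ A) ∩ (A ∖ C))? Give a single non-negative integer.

4

A ∩ B = {1}
B ∖ (A ∩ B) = {2,9}
(B ∖ (A ∩ B)) Δ A = {1,2,5,6,8,9}
A ∖ C = {5,6,8}
((B ∖ (A ∩ B)) Δ A) ∩ (A ∖ C) = {5,6,8}
A ∪ (((B ∖ (A ∩ B)) Δ A) ∩ (A ∖ C)) = {1,5,6,8}
|A ∪ (((B ∖ (A ∩ B)) Δ A) ∩ (A ∖ C))| = 4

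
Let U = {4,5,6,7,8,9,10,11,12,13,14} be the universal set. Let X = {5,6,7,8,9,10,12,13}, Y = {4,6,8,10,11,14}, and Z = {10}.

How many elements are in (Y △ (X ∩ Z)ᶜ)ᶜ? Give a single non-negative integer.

X ∩ Z = {10}
(X ∩ Z)ᶜ = {4,5,6,7,8,9,11,12,13,14}
Y △ (X ∩ Z)ᶜ = {5,7,9,10,12,13}
(Y △ (X ∩ Z)ᶜ)ᶜ = {4,6,8,11,14}
|(Y △ (X ∩ Z)ᶜ)ᶜ| = 5

5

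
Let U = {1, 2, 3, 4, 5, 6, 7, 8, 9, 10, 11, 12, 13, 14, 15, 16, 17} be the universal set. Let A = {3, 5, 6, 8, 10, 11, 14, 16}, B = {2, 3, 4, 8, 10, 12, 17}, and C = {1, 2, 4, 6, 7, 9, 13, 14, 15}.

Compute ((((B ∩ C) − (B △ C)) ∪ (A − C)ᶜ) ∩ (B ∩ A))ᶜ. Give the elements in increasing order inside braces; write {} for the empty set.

B ∩ C = {2, 4}
B △ C = {1, 3, 6, 7, 8, 9, 10, 12, 13, 14, 15, 17}
(B ∩ C) − (B △ C) = {2, 4}
A − C = {3, 5, 8, 10, 11, 16}
(A − C)ᶜ = {1, 2, 4, 6, 7, 9, 12, 13, 14, 15, 17}
((B ∩ C) − (B △ C)) ∪ (A − C)ᶜ = {1, 2, 4, 6, 7, 9, 12, 13, 14, 15, 17}
B ∩ A = {3, 8, 10}
(((B ∩ C) − (B △ C)) ∪ (A − C)ᶜ) ∩ (B ∩ A) = {}
((((B ∩ C) − (B △ C)) ∪ (A − C)ᶜ) ∩ (B ∩ A))ᶜ = {1, 2, 3, 4, 5, 6, 7, 8, 9, 10, 11, 12, 13, 14, 15, 16, 17}

{1, 2, 3, 4, 5, 6, 7, 8, 9, 10, 11, 12, 13, 14, 15, 16, 17}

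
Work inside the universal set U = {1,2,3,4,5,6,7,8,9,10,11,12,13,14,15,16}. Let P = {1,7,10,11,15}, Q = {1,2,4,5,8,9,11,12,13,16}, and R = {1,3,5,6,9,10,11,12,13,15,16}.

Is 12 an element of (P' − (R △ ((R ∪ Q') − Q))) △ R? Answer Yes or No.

12 ∉ P, so 12 ∈ P'
12 ∈ Q, so 12 ∉ Q'
12 ∈ R and 12 ∉ Q', so 12 ∈ R ∪ Q'
12 ∈ (R ∪ Q') and 12 ∈ Q, so 12 ∉ (R ∪ Q') − Q
12 ∈ R and 12 ∉ ((R ∪ Q') − Q), so 12 ∈ R △ ((R ∪ Q') − Q)
12 ∈ P' and 12 ∈ (R △ ((R ∪ Q') − Q)), so 12 ∉ P' − (R △ ((R ∪ Q') − Q))
12 ∉ (P' − (R △ ((R ∪ Q') − Q))) and 12 ∈ R, so 12 ∈ (P' − (R △ ((R ∪ Q') − Q))) △ R

Yes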